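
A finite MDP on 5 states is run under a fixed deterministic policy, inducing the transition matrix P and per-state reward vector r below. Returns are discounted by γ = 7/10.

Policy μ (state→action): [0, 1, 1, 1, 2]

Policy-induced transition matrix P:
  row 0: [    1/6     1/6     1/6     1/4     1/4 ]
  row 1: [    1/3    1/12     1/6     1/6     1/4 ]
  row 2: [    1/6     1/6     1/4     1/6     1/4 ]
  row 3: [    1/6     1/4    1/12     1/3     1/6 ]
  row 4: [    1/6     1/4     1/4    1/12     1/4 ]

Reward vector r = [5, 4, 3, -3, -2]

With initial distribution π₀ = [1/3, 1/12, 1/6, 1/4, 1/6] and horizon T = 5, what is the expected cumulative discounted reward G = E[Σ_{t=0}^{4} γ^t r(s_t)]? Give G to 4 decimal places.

t=0: π = [0.3333, 0.0833, 0.1667, 0.2500, 0.1667], E[r] = 1.4167, γ^t·E[r] = 1.416667, running G = 1.416667
t=1: π = [0.1806, 0.1944, 0.1736, 0.2222, 0.2292], E[r] = 1.0764, γ^t·E[r] = 0.753472, running G = 2.170139
t=2: π = [0.1991, 0.1881, 0.1817, 0.1997, 0.2315], E[r] = 1.2309, γ^t·E[r] = 0.603142, running G = 2.773281
t=3: π = [0.1980, 0.1869, 0.1845, 0.1972, 0.2334], E[r] = 1.2327, γ^t·E[r] = 0.422812, running G = 3.196093
t=4: π = [0.1978, 0.1870, 0.1850, 0.1966, 0.2336], E[r] = 1.2352, γ^t·E[r] = 0.296579, running G = 3.492672

G = 3.4927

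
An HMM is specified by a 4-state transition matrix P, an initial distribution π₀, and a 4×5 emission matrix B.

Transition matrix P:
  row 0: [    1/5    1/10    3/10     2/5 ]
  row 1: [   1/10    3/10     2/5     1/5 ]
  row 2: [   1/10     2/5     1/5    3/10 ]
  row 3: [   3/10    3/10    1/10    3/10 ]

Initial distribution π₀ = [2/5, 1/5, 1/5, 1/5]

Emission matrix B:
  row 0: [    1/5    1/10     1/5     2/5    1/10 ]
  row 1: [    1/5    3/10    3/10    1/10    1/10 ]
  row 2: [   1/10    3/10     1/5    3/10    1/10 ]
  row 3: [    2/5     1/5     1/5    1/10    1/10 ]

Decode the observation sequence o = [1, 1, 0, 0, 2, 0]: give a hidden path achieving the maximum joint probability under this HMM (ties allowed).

t=0: δ = [4.000e-02, 6.000e-02, 6.000e-02, 4.000e-02]  (obs o_0=1)
t=1: δ = [1.200e-03, 7.200e-03, 7.200e-03, 3.600e-03]  ψ = [3, 2, 1, 2]  (obs o_1=1)
t=2: δ = [2.160e-04, 5.760e-04, 2.880e-04, 8.640e-04]  ψ = [3, 2, 1, 2]  (obs o_2=0)
t=3: δ = [5.184e-05, 5.184e-05, 2.304e-05, 1.037e-04]  ψ = [3, 3, 1, 3]  (obs o_3=0)
t=4: δ = [6.221e-06, 9.331e-06, 4.147e-06, 6.221e-06]  ψ = [3, 3, 1, 3]  (obs o_4=2)
t=5: δ = [3.732e-07, 5.599e-07, 3.732e-07, 9.953e-07]  ψ = [3, 1, 1, 0]  (obs o_5=0)
backtrack: best end state = 3; path = [1, 2, 3, 3, 0, 3]

path = [1, 2, 3, 3, 0, 3]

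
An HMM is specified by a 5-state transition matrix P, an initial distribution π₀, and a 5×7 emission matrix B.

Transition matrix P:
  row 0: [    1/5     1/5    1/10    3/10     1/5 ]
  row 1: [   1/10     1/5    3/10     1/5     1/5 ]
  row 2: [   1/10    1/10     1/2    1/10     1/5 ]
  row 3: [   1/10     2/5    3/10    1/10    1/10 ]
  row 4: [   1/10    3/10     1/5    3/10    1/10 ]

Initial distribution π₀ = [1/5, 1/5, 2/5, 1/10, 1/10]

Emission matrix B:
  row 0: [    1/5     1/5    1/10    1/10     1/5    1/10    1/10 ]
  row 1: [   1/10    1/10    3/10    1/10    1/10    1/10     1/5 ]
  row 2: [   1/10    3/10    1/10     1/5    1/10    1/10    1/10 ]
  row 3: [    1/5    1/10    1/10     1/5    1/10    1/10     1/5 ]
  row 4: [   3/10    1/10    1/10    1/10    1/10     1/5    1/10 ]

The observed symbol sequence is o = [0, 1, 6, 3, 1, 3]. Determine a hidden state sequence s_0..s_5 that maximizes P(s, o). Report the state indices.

t=0: δ = [4.000e-02, 2.000e-02, 4.000e-02, 2.000e-02, 3.000e-02]  (obs o_0=0)
t=1: δ = [1.600e-03, 9.000e-04, 6.000e-03, 1.200e-03, 8.000e-04]  ψ = [0, 4, 2, 0, 0]  (obs o_1=1)
t=2: δ = [6.000e-05, 1.200e-04, 3.000e-04, 1.200e-04, 1.200e-04]  ψ = [2, 2, 2, 2, 2]  (obs o_2=6)
t=3: δ = [3.000e-06, 4.800e-06, 3.000e-05, 7.200e-06, 6.000e-06]  ψ = [2, 3, 2, 4, 2]  (obs o_3=3)
t=4: δ = [6.000e-07, 3.000e-07, 4.500e-06, 3.000e-07, 6.000e-07]  ψ = [2, 2, 2, 2, 2]  (obs o_4=1)
t=5: δ = [4.500e-08, 4.500e-08, 4.500e-07, 9.000e-08, 9.000e-08]  ψ = [2, 2, 2, 2, 2]  (obs o_5=3)
backtrack: best end state = 2; path = [2, 2, 2, 2, 2, 2]

path = [2, 2, 2, 2, 2, 2]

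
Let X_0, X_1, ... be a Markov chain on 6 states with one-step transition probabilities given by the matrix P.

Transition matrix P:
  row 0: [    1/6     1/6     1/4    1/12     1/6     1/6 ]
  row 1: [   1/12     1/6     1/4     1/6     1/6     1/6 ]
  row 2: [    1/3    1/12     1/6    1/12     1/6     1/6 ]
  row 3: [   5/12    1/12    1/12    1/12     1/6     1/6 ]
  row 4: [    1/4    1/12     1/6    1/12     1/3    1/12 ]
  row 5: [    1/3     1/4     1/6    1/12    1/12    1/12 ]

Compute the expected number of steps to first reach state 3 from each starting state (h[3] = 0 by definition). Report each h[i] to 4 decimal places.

First-step conditioning: h[3] = 0; for i ≠ 3, h[i] = 1 + Σ_k P[i][k]·h[k].
  h[0] = 1 + 1/6·h[0] + 1/6·h[1] + 1/4·h[2] + 1/6·h[4] + 1/6·h[5]
  h[1] = 1 + 1/12·h[0] + 1/6·h[1] + 1/4·h[2] + 1/6·h[4] + 1/6·h[5]
  h[2] = 1 + 1/3·h[0] + 1/12·h[1] + 1/6·h[2] + 1/6·h[4] + 1/6·h[5]
  h[4] = 1 + 1/4·h[0] + 1/12·h[1] + 1/6·h[2] + 1/3·h[4] + 1/12·h[5]
  h[5] = 1 + 1/3·h[0] + 1/4·h[1] + 1/6·h[2] + 1/12·h[4] + 1/12·h[5]
Solving the 5×5 linear system over states ≠ 3 gives exactly h = [80496/7685, 73788/7685, 81012/7685, 0, 81176/7685, 79888/7685] (h[3] = 0 is the target).

h = [10.4744, 9.6016, 10.5416, 0.0000, 10.5629, 10.3953]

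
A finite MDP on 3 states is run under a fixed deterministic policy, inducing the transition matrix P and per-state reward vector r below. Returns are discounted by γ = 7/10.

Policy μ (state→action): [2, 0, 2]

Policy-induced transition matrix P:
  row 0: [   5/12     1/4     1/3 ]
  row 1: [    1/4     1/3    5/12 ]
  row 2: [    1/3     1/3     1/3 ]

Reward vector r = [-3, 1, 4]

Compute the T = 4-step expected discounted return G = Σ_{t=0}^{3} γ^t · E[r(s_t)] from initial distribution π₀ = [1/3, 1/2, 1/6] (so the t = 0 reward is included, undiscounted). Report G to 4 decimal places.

G = 1.3733

t=0: π = [0.3333, 0.5000, 0.1667], E[r] = 0.1667, γ^t·E[r] = 0.166667, running G = 0.166667
t=1: π = [0.3194, 0.3056, 0.3750], E[r] = 0.8472, γ^t·E[r] = 0.593056, running G = 0.759722
t=2: π = [0.3345, 0.3067, 0.3588], E[r] = 0.7384, γ^t·E[r] = 0.361829, running G = 1.121551
t=3: π = [0.3356, 0.3055, 0.3589], E[r] = 0.7341, γ^t·E[r] = 0.251791, running G = 1.373342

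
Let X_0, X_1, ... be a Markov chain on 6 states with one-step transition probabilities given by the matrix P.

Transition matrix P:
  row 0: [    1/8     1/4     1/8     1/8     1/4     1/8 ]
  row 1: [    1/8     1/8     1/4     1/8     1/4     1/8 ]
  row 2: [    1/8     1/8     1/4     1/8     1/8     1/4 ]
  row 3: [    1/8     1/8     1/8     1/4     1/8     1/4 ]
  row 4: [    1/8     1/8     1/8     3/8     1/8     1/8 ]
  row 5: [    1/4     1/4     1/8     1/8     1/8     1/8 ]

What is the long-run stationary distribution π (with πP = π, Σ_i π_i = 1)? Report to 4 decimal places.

π = [0.1462, 0.1645, 0.1664, 0.1897, 0.1638, 0.1695]

Balance equations π_j = Σ_i π_i·P[i][j]:
  π_0 = 1/8·π_0 + 1/8·π_1 + 1/8·π_2 + 1/8·π_3 + 1/8·π_4 + 1/4·π_5
  π_1 = 1/4·π_0 + 1/8·π_1 + 1/8·π_2 + 1/8·π_3 + 1/8·π_4 + 1/4·π_5
  π_2 = 1/8·π_0 + 1/4·π_1 + 1/4·π_2 + 1/8·π_3 + 1/8·π_4 + 1/8·π_5
  π_3 = 1/8·π_0 + 1/8·π_1 + 1/8·π_2 + 1/4·π_3 + 3/8·π_4 + 1/8·π_5
  π_4 = 1/4·π_0 + 1/4·π_1 + 1/8·π_2 + 1/8·π_3 + 1/8·π_4 + 1/8·π_5
  normalize: π_0 + π_1 + π_2 + π_3 + π_4 + π_5 = 1
Solving the linear system gives exactly π = [232/1587, 87/529, 88/529, 301/1587, 260/1587, 269/1587].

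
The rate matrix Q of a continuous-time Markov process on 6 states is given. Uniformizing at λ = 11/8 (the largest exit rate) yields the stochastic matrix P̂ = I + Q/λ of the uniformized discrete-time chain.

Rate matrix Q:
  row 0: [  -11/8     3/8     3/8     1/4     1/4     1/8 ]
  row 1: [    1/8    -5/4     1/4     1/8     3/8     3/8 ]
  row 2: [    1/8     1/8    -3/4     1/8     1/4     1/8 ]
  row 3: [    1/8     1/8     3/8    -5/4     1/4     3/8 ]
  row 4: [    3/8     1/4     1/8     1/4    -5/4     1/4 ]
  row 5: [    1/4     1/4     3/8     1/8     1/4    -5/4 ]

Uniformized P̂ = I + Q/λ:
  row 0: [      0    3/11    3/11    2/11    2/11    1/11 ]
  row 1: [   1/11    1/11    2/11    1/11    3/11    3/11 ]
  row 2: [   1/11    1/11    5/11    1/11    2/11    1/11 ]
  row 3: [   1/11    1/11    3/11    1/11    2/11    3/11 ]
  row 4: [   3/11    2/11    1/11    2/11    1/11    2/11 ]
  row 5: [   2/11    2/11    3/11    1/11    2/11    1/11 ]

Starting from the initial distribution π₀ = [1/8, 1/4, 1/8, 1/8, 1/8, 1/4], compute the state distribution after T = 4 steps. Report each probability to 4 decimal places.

t=0: π = [0.1250, 0.2500, 0.1250, 0.1250, 0.1250, 0.2500]
t=1: π = [0.1250, 0.1477, 0.2500, 0.1136, 0.1932, 0.1705]
t=2: π = [0.1302, 0.1467, 0.2696, 0.1198, 0.1777, 0.1560]
t=3: π = [0.1256, 0.1449, 0.2761, 0.1189, 0.1790, 0.1555]
t=4: π = [0.1262, 0.1441, 0.2772, 0.1186, 0.1787, 0.1551]

π = [0.1262, 0.1441, 0.2772, 0.1186, 0.1787, 0.1551]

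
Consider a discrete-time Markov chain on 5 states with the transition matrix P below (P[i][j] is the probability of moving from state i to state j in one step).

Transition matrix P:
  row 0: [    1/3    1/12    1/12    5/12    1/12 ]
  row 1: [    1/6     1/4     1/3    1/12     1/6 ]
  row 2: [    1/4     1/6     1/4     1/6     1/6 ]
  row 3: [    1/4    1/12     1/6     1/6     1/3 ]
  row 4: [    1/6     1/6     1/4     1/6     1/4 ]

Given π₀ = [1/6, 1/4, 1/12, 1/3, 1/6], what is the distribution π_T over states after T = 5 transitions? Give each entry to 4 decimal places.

t=0: π = [0.1667, 0.2500, 0.0833, 0.3333, 0.1667]
t=1: π = [0.2292, 0.1458, 0.2153, 0.1875, 0.2222]
t=2: π = [0.2384, 0.1441, 0.2083, 0.2118, 0.1973]
t=3: π = [0.2414, 0.1412, 0.2046, 0.2143, 0.1985]
t=4: π = [0.2418, 0.1405, 0.2037, 0.2153, 0.1988]
t=5: π = [0.2419, 0.1403, 0.2035, 0.2154, 0.1990]

π = [0.2419, 0.1403, 0.2035, 0.2154, 0.1990]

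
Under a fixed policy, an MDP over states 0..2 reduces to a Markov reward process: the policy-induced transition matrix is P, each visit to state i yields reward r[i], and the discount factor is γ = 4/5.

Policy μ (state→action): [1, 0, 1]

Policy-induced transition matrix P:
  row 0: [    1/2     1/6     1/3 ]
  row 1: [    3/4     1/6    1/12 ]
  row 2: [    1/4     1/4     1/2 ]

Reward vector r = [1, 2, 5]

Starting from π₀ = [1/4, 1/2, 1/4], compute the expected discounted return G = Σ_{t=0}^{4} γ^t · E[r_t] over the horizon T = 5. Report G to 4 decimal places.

t=0: π = [0.2500, 0.5000, 0.2500], E[r] = 2.5000, γ^t·E[r] = 2.500000, running G = 2.500000
t=1: π = [0.5625, 0.1875, 0.2500], E[r] = 2.1875, γ^t·E[r] = 1.750000, running G = 4.250000
t=2: π = [0.4844, 0.1875, 0.3281], E[r] = 2.5000, γ^t·E[r] = 1.600000, running G = 5.850000
t=3: π = [0.4648, 0.1940, 0.3411], E[r] = 2.5586, γ^t·E[r] = 1.310000, running G = 7.160000
t=4: π = [0.4632, 0.1951, 0.3417], E[r] = 2.5618, γ^t·E[r] = 1.049333, running G = 8.209333

G = 8.2093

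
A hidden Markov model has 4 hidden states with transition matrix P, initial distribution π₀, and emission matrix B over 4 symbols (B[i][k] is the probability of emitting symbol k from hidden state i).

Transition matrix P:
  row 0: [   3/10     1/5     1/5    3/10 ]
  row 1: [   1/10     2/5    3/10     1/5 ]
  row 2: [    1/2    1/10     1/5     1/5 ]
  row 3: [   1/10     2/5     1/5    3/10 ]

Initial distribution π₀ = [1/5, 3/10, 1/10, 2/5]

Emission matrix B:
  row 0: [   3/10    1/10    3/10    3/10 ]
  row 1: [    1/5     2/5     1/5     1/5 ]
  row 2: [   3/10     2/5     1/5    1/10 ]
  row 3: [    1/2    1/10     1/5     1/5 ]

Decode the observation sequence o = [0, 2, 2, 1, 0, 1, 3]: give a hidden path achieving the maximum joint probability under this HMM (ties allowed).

t=0: δ = [6.000e-02, 6.000e-02, 3.000e-02, 2.000e-01]  (obs o_0=0)
t=1: δ = [6.000e-03, 1.600e-02, 8.000e-03, 1.200e-02]  ψ = [3, 3, 3, 3]  (obs o_1=2)
t=2: δ = [1.200e-03, 1.280e-03, 9.600e-04, 7.200e-04]  ψ = [2, 1, 1, 3]  (obs o_2=2)
t=3: δ = [4.800e-05, 2.048e-04, 1.536e-04, 3.600e-05]  ψ = [2, 1, 1, 0]  (obs o_3=1)
t=4: δ = [2.304e-05, 1.638e-05, 1.843e-05, 2.048e-05]  ψ = [2, 1, 1, 1]  (obs o_4=0)
t=5: δ = [9.216e-07, 3.277e-06, 1.966e-06, 6.912e-07]  ψ = [2, 3, 1, 0]  (obs o_5=1)
t=6: δ = [2.949e-07, 2.621e-07, 9.830e-08, 1.311e-07]  ψ = [2, 1, 1, 1]  (obs o_6=3)
backtrack: best end state = 0; path = [3, 1, 1, 1, 1, 2, 0]

path = [3, 1, 1, 1, 1, 2, 0]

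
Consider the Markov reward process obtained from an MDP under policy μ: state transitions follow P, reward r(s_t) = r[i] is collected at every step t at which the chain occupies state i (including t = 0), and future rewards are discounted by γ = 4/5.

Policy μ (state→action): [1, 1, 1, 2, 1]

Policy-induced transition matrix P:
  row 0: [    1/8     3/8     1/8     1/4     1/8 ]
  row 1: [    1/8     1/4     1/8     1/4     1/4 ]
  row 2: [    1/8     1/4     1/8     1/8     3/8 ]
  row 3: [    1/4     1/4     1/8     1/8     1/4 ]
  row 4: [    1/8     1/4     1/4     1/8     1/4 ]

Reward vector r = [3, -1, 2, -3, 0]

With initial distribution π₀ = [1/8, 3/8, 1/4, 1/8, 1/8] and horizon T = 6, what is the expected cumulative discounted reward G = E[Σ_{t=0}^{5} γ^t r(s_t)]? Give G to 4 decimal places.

G = -0.0531

t=0: π = [0.1250, 0.3750, 0.2500, 0.1250, 0.1250], E[r] = 0.1250, γ^t·E[r] = 0.125000, running G = 0.125000
t=1: π = [0.1406, 0.2656, 0.1406, 0.1875, 0.2656], E[r] = -0.1250, γ^t·E[r] = -0.100000, running G = 0.025000
t=2: π = [0.1484, 0.2676, 0.1582, 0.1758, 0.2500], E[r] = -0.0332, γ^t·E[r] = -0.021250, running G = 0.003750
t=3: π = [0.1470, 0.2686, 0.1563, 0.1770, 0.2512], E[r] = -0.0461, γ^t·E[r] = -0.023625, running G = -0.019875
t=4: π = [0.1471, 0.2684, 0.1564, 0.1769, 0.2512], E[r] = -0.0450, γ^t·E[r] = -0.018438, running G = -0.038313
t=5: π = [0.1471, 0.2684, 0.1564, 0.1769, 0.2512], E[r] = -0.0451, γ^t·E[r] = -0.014765, running G = -0.053078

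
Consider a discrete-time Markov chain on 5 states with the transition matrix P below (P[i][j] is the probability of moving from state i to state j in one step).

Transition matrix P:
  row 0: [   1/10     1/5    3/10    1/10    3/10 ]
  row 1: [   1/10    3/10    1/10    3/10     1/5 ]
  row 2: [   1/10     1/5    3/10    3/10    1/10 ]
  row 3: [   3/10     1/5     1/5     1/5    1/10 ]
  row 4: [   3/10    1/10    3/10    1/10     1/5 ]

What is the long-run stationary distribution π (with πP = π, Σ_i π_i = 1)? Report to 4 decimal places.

π = [0.1764, 0.2030, 0.2385, 0.2092, 0.1729]

Balance equations π_j = Σ_i π_i·P[i][j]:
  π_0 = 1/10·π_0 + 1/10·π_1 + 1/10·π_2 + 3/10·π_3 + 3/10·π_4
  π_1 = 1/5·π_0 + 3/10·π_1 + 1/5·π_2 + 1/5·π_3 + 1/10·π_4
  π_2 = 3/10·π_0 + 1/10·π_1 + 3/10·π_2 + 1/5·π_3 + 3/10·π_4
  π_3 = 1/10·π_0 + 3/10·π_1 + 3/10·π_2 + 1/5·π_3 + 1/10·π_4
  normalize: π_0 + π_1 + π_2 + π_3 + π_4 = 1
Solving the linear system gives exactly π = [199/1128, 229/1128, 269/1128, 59/282, 65/376].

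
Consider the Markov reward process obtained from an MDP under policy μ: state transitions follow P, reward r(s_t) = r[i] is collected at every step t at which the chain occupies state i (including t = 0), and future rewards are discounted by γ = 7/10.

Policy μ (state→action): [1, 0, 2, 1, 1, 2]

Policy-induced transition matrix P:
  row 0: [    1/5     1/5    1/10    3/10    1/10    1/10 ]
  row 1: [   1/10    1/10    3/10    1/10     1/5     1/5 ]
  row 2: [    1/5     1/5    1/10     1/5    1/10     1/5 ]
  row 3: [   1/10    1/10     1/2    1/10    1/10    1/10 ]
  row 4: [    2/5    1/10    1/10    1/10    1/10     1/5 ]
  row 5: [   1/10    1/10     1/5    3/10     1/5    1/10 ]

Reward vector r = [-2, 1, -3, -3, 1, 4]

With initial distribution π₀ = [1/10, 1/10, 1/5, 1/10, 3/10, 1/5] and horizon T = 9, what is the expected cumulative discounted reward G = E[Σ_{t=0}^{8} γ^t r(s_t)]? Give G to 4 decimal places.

t=0: π = [0.1000, 0.1000, 0.2000, 0.1000, 0.3000, 0.2000], E[r] = 0.1000, γ^t·E[r] = 0.100000, running G = 0.100000
t=1: π = [0.2200, 0.1300, 0.1800, 0.1800, 0.1300, 0.1600], E[r] = -0.6200, γ^t·E[r] = -0.434000, running G = -0.334000
t=2: π = [0.1790, 0.1400, 0.2140, 0.1940, 0.1290, 0.1440], E[r] = -0.7370, γ^t·E[r] = -0.361130, running G = -0.695130
t=3: π = [0.1780, 0.1393, 0.2200, 0.1860, 0.1284, 0.1483], E[r] = -0.7131, γ^t·E[r] = -0.244593, running G = -0.939723
t=4: π = [0.1783, 0.1398, 0.2171, 0.1873, 0.1288, 0.1488], E[r] = -0.7061, γ^t·E[r] = -0.169523, running G = -1.109246
t=5: π = [0.1782, 0.1395, 0.2177, 0.1871, 0.1289, 0.1486], E[r] = -0.7083, γ^t·E[r] = -0.119041, running G = -1.228287
t=6: π = [0.1782, 0.1396, 0.2176, 0.1871, 0.1288, 0.1486], E[r] = -0.7078, γ^t·E[r] = -0.083278, running G = -1.311565
t=7: π = [0.1782, 0.1396, 0.2176, 0.1871, 0.1288, 0.1486], E[r] = -0.7079, γ^t·E[r] = -0.058301, running G = -1.369866
t=8: π = [0.1782, 0.1396, 0.2176, 0.1871, 0.1288, 0.1486], E[r] = -0.7079, γ^t·E[r] = -0.040810, running G = -1.410676

G = -1.4107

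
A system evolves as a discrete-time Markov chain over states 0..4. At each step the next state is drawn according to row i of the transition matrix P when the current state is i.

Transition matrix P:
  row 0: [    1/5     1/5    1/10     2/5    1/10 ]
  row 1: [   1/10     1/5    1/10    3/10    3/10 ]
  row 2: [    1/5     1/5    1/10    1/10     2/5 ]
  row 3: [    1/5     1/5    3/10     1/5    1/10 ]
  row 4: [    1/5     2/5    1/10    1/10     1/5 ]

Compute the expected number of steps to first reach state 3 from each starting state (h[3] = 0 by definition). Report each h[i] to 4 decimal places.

h = [3.4874, 4.0957, 4.9230, 0.0000, 4.7851]

First-step conditioning: h[3] = 0; for i ≠ 3, h[i] = 1 + Σ_k P[i][k]·h[k].
  h[0] = 1 + 1/5·h[0] + 1/5·h[1] + 1/10·h[2] + 1/10·h[4]
  h[1] = 1 + 1/10·h[0] + 1/5·h[1] + 1/10·h[2] + 3/10·h[4]
  h[2] = 1 + 1/5·h[0] + 1/5·h[1] + 1/10·h[2] + 2/5·h[4]
  h[4] = 1 + 1/5·h[0] + 2/5·h[1] + 1/10·h[2] + 1/5·h[4]
Solving the 4×4 linear system over states ≠ 3 gives exactly h = [4300/1233, 5050/1233, 6070/1233, 0, 5900/1233] (h[3] = 0 is the target).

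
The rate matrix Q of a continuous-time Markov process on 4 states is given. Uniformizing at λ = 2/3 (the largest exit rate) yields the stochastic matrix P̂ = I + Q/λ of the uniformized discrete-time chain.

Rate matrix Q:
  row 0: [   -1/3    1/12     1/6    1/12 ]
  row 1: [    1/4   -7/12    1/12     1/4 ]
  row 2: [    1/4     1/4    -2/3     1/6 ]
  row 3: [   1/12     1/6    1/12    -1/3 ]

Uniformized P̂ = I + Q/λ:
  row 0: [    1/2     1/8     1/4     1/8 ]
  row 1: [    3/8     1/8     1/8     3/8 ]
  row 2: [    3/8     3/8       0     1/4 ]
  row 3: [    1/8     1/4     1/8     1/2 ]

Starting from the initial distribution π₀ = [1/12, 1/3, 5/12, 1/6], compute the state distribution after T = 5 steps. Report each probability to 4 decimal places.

π = [0.3397, 0.2011, 0.1488, 0.3104]

t=0: π = [0.0833, 0.3333, 0.4167, 0.1667]
t=1: π = [0.3438, 0.2500, 0.0833, 0.3229]
t=2: π = [0.3372, 0.1862, 0.1576, 0.3190]
t=3: π = [0.3374, 0.2043, 0.1475, 0.3109]
t=4: π = [0.3395, 0.2007, 0.1487, 0.3111]
t=5: π = [0.3397, 0.2011, 0.1488, 0.3104]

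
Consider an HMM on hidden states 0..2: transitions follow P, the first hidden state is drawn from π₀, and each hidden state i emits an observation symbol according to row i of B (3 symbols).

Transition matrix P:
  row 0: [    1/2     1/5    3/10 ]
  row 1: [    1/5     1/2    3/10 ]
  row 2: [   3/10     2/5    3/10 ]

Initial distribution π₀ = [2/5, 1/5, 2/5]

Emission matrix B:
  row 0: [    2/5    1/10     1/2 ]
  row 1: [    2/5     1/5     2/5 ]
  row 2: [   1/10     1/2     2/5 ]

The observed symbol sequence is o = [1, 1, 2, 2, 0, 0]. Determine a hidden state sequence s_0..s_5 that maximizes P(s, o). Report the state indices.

path = [2, 2, 0, 0, 0, 0]

t=0: δ = [4.000e-02, 4.000e-02, 2.000e-01]  (obs o_0=1)
t=1: δ = [6.000e-03, 1.600e-02, 3.000e-02]  ψ = [2, 2, 2]  (obs o_1=1)
t=2: δ = [4.500e-03, 4.800e-03, 3.600e-03]  ψ = [2, 2, 2]  (obs o_2=2)
t=3: δ = [1.125e-03, 9.600e-04, 5.760e-04]  ψ = [0, 1, 1]  (obs o_3=2)
t=4: δ = [2.250e-04, 1.920e-04, 3.375e-05]  ψ = [0, 1, 0]  (obs o_4=0)
t=5: δ = [4.500e-05, 3.840e-05, 6.750e-06]  ψ = [0, 1, 0]  (obs o_5=0)
backtrack: best end state = 0; path = [2, 2, 0, 0, 0, 0]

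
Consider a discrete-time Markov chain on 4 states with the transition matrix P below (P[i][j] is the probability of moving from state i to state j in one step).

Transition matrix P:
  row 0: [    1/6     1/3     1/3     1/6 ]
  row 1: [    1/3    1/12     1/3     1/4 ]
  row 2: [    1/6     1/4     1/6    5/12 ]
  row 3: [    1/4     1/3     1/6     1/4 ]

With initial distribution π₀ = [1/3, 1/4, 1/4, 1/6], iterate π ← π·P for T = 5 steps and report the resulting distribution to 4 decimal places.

π = [0.2310, 0.2502, 0.2469, 0.2719]

t=0: π = [0.3333, 0.2500, 0.2500, 0.1667]
t=1: π = [0.2222, 0.2500, 0.2639, 0.2639]
t=2: π = [0.2303, 0.2488, 0.2454, 0.2755]
t=3: π = [0.2311, 0.2507, 0.2465, 0.2717]
t=4: π = [0.2311, 0.2501, 0.2470, 0.2718]
t=5: π = [0.2310, 0.2502, 0.2469, 0.2719]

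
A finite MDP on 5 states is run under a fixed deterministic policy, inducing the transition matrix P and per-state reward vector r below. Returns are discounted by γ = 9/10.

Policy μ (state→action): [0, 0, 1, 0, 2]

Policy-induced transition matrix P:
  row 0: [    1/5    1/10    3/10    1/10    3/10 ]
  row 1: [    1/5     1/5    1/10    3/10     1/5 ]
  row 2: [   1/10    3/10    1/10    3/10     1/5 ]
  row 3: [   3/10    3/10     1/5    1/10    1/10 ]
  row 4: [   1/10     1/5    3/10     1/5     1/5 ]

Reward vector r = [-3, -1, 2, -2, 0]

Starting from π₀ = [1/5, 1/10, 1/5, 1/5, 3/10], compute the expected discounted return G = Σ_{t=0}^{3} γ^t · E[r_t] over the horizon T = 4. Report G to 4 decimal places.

G = -2.5091

t=0: π = [0.2000, 0.1000, 0.2000, 0.2000, 0.3000], E[r] = -0.7000, γ^t·E[r] = -0.700000, running G = -0.700000
t=1: π = [0.1700, 0.2200, 0.2200, 0.1900, 0.2000], E[r] = -0.6700, γ^t·E[r] = -0.603000, running G = -1.303000
t=2: π = [0.1770, 0.2240, 0.1930, 0.2080, 0.1980], E[r] = -0.7850, γ^t·E[r] = -0.635850, running G = -1.938850
t=3: π = [0.1817, 0.2224, 0.1958, 0.2032, 0.1969], E[r] = -0.7823, γ^t·E[r] = -0.570297, running G = -2.509147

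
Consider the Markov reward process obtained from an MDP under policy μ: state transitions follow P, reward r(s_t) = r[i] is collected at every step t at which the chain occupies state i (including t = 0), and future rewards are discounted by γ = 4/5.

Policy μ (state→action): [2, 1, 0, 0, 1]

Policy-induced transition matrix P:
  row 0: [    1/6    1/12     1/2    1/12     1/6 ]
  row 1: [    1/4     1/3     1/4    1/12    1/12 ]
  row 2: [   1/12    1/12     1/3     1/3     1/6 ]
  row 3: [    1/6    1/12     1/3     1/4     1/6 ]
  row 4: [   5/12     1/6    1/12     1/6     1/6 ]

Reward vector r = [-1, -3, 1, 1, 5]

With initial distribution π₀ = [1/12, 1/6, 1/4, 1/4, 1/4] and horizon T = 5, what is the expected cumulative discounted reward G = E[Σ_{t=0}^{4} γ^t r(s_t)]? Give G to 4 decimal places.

t=0: π = [0.0833, 0.1667, 0.2500, 0.2500, 0.2500], E[r] = 1.1667, γ^t·E[r] = 1.166667, running G = 1.166667
t=1: π = [0.2222, 0.1458, 0.2708, 0.2083, 0.1528], E[r] = 0.5833, γ^t·E[r] = 0.466667, running G = 1.633333
t=2: π = [0.1944, 0.1325, 0.3200, 0.1985, 0.1545], E[r] = 0.6991, γ^t·E[r] = 0.447407, running G = 2.080741
t=3: π = [0.1897, 0.1293, 0.3161, 0.2093, 0.1556], E[r] = 0.7258, γ^t·E[r] = 0.371605, running G = 2.452346
t=4: π = [0.1900, 0.1286, 0.3153, 0.2102, 0.1559], E[r] = 0.7290, γ^t·E[r] = 0.298591, running G = 2.750937

G = 2.7509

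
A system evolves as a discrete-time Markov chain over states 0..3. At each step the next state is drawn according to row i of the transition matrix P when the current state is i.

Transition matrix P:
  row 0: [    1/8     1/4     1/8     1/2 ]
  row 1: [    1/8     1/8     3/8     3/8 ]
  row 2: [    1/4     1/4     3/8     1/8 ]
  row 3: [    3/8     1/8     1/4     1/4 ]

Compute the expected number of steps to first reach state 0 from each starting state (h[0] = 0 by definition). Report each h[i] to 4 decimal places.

First-step conditioning: h[0] = 0; for i ≠ 0, h[i] = 1 + Σ_k P[i][k]·h[k].
  h[1] = 1 + 1/8·h[1] + 3/8·h[2] + 3/8·h[3]
  h[2] = 1 + 1/4·h[1] + 3/8·h[2] + 1/8·h[3]
  h[3] = 1 + 1/8·h[1] + 1/4·h[2] + 1/4·h[3]
Solving the 3×3 linear system over states ≠ 0 gives exactly h = [0, 56/13, 4, 44/13] (h[0] = 0 is the target).

h = [0.0000, 4.3077, 4.0000, 3.3846]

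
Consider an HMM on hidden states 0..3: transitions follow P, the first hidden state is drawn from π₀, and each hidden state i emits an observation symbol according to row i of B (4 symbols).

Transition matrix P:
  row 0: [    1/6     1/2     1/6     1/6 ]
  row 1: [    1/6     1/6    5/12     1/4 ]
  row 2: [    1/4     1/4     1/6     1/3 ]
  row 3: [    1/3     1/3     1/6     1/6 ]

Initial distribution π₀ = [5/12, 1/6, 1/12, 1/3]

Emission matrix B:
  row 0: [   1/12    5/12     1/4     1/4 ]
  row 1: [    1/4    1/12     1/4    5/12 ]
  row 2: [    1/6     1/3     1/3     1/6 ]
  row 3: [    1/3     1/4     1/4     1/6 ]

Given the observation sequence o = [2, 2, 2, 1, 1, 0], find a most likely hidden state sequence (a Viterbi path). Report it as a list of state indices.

path = [0, 1, 2, 3, 0, 1]

t=0: δ = [1.042e-01, 4.167e-02, 2.778e-02, 8.333e-02]  (obs o_0=2)
t=1: δ = [6.944e-03, 1.302e-02, 5.787e-03, 4.340e-03]  ψ = [3, 0, 0, 0]  (obs o_1=2)
t=2: δ = [5.425e-04, 8.681e-04, 1.808e-03, 8.138e-04]  ψ = [1, 0, 1, 1]  (obs o_2=2)
t=3: δ = [1.884e-04, 3.768e-05, 1.206e-04, 1.507e-04]  ψ = [2, 2, 1, 2]  (obs o_3=1)
t=4: δ = [2.093e-05, 7.849e-06, 1.047e-05, 1.005e-05]  ψ = [3, 0, 0, 2]  (obs o_4=1)
t=5: δ = [2.907e-07, 2.616e-06, 5.814e-07, 1.163e-06]  ψ = [0, 0, 0, 0]  (obs o_5=0)
backtrack: best end state = 1; path = [0, 1, 2, 3, 0, 1]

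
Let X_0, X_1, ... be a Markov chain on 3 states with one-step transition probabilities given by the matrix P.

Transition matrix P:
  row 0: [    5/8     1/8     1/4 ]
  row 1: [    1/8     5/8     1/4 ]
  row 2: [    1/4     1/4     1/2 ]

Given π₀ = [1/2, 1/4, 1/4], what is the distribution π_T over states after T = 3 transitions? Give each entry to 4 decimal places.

π = [0.3496, 0.3184, 0.3320]

t=0: π = [0.5000, 0.2500, 0.2500]
t=1: π = [0.4063, 0.2813, 0.3125]
t=2: π = [0.3672, 0.3047, 0.3281]
t=3: π = [0.3496, 0.3184, 0.3320]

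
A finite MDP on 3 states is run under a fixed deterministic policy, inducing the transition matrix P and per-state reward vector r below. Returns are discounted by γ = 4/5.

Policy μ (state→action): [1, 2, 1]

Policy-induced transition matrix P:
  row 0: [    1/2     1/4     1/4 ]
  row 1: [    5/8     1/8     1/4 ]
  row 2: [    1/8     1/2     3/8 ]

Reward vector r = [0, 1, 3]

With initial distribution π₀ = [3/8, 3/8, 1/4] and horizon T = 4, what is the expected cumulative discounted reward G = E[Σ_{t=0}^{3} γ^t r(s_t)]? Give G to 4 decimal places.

G = 3.3286

t=0: π = [0.3750, 0.3750, 0.2500], E[r] = 1.1250, γ^t·E[r] = 1.125000, running G = 1.125000
t=1: π = [0.4531, 0.2656, 0.2813], E[r] = 1.1094, γ^t·E[r] = 0.887500, running G = 2.012500
t=2: π = [0.4277, 0.2871, 0.2852], E[r] = 1.1426, γ^t·E[r] = 0.731250, running G = 2.743750
t=3: π = [0.4290, 0.2854, 0.2856], E[r] = 1.1423, γ^t·E[r] = 0.584875, running G = 3.328625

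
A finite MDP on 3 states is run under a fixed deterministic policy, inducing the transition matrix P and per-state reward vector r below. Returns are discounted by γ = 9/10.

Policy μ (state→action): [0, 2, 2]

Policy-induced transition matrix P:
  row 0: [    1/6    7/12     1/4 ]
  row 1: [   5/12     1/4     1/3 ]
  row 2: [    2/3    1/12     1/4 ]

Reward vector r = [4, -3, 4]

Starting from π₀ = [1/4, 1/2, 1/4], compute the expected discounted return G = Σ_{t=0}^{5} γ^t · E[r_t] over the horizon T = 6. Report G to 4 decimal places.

t=0: π = [0.2500, 0.5000, 0.2500], E[r] = 0.5000, γ^t·E[r] = 0.500000, running G = 0.500000
t=1: π = [0.4167, 0.2917, 0.2917], E[r] = 1.9583, γ^t·E[r] = 1.762500, running G = 2.262500
t=2: π = [0.3854, 0.3403, 0.2743], E[r] = 1.6181, γ^t·E[r] = 1.310625, running G = 3.573125
t=3: π = [0.3889, 0.3328, 0.2784], E[r] = 1.6707, γ^t·E[r] = 1.217953, running G = 4.791078
t=4: π = [0.3890, 0.3332, 0.2777], E[r] = 1.6673, γ^t·E[r] = 1.093943, running G = 5.885021
t=5: π = [0.3888, 0.3334, 0.2778], E[r] = 1.6663, γ^t·E[r] = 0.983917, running G = 6.868939

G = 6.8689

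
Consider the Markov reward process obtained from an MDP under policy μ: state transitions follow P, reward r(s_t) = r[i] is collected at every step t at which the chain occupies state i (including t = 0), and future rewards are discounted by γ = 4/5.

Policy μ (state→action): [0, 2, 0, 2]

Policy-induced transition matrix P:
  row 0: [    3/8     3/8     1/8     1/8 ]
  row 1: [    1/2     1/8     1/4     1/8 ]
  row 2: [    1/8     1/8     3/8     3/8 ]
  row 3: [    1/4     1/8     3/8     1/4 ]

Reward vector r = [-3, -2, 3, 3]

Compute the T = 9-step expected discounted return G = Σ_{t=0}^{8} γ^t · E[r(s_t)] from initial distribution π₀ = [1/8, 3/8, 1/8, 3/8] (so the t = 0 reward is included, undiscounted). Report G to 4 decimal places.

G = 0.9355

t=0: π = [0.1250, 0.3750, 0.1250, 0.3750], E[r] = 0.3750, γ^t·E[r] = 0.375000, running G = 0.375000
t=1: π = [0.3438, 0.1563, 0.2969, 0.2031], E[r] = 0.1563, γ^t·E[r] = 0.125000, running G = 0.500000
t=2: π = [0.2949, 0.2109, 0.2695, 0.2246], E[r] = 0.1758, γ^t·E[r] = 0.112500, running G = 0.612500
t=3: π = [0.3059, 0.1987, 0.2749, 0.2205], E[r] = 0.1709, γ^t·E[r] = 0.087500, running G = 0.700000
t=4: π = [0.3036, 0.2015, 0.2737, 0.2213], E[r] = 0.1713, γ^t·E[r] = 0.070150, running G = 0.770150
t=5: π = [0.3041, 0.2009, 0.2739, 0.2211], E[r] = 0.1709, γ^t·E[r] = 0.056010, running G = 0.826160
t=6: π = [0.3040, 0.2010, 0.2739, 0.2211], E[r] = 0.1709, γ^t·E[r] = 0.044801, running G = 0.870961
t=7: π = [0.3040, 0.2010, 0.2739, 0.2211], E[r] = 0.1709, γ^t·E[r] = 0.035834, running G = 0.906795
t=8: π = [0.3040, 0.2010, 0.2739, 0.2211], E[r] = 0.1709, γ^t·E[r] = 0.028666, running G = 0.935461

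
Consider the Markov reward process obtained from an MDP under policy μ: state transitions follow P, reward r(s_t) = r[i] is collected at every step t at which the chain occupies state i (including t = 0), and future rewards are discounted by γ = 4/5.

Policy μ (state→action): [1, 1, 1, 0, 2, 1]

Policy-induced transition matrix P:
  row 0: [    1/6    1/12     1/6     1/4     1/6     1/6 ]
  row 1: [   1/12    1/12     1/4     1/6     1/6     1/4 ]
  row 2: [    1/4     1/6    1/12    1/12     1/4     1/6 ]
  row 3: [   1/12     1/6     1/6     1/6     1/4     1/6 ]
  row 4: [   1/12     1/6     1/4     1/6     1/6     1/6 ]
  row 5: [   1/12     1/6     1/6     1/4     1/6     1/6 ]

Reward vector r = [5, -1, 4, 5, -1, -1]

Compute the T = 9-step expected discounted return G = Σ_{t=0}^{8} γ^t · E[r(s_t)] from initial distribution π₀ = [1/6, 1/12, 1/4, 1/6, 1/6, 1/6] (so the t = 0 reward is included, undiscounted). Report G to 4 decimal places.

t=0: π = [0.1667, 0.0833, 0.2500, 0.1667, 0.1667, 0.1667], E[r] = 2.2500, γ^t·E[r] = 2.250000, running G = 2.250000
t=1: π = [0.1389, 0.1458, 0.1667, 0.1736, 0.2014, 0.1736], E[r] = 1.7083, γ^t·E[r] = 1.366667, running G = 3.616667
t=2: π = [0.1227, 0.1429, 0.1817, 0.1788, 0.1950, 0.1788], E[r] = 1.7176, γ^t·E[r] = 1.099259, running G = 4.715926
t=3: π = [0.1238, 0.1445, 0.1797, 0.1766, 0.1967, 0.1786], E[r] = 1.7014, γ^t·E[r] = 0.871111, running G = 5.587037
t=4: π = [0.1236, 0.1443, 0.1801, 0.1769, 0.1964, 0.1787], E[r] = 1.7036, γ^t·E[r] = 0.697804, running G = 6.284841
t=5: π = [0.1237, 0.1443, 0.1800, 0.1768, 0.1964, 0.1787], E[r] = 1.7032, γ^t·E[r] = 0.558119, running G = 6.842960
t=6: π = [0.1236, 0.1443, 0.1801, 0.1769, 0.1964, 0.1787], E[r] = 1.7033, γ^t·E[r] = 0.446515, running G = 7.289476
t=7: π = [0.1236, 0.1443, 0.1801, 0.1769, 0.1964, 0.1787], E[r] = 1.7033, γ^t·E[r] = 0.357209, running G = 7.646685
t=8: π = [0.1236, 0.1443, 0.1801, 0.1769, 0.1964, 0.1787], E[r] = 1.7033, γ^t·E[r] = 0.285768, running G = 7.932453

G = 7.9325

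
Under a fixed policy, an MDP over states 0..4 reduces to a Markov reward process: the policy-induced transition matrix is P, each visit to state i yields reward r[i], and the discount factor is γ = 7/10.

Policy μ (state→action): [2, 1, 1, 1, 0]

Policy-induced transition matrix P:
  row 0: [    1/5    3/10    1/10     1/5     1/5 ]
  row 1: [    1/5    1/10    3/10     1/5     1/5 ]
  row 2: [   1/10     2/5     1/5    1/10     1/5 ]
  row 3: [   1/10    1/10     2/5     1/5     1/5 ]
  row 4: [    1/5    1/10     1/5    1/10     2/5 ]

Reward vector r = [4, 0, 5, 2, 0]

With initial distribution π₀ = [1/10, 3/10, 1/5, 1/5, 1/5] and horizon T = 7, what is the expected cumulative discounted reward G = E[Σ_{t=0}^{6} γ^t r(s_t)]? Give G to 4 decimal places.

G = 6.2563

t=0: π = [0.1000, 0.3000, 0.2000, 0.2000, 0.2000], E[r] = 1.8000, γ^t·E[r] = 1.800000, running G = 1.800000
t=1: π = [0.1600, 0.1800, 0.2600, 0.1600, 0.2400], E[r] = 2.2600, γ^t·E[r] = 1.582000, running G = 3.382000
t=2: π = [0.1580, 0.2100, 0.2340, 0.1500, 0.2480], E[r] = 2.1020, γ^t·E[r] = 1.029980, running G = 4.411980
t=3: π = [0.1616, 0.2018, 0.2352, 0.1518, 0.2496], E[r] = 2.1260, γ^t·E[r] = 0.729218, running G = 5.141198
t=4: π = [0.1613, 0.2029, 0.2344, 0.1515, 0.2499], E[r] = 2.1201, γ^t·E[r] = 0.509046, running G = 5.650244
t=5: π = [0.1614, 0.2026, 0.2345, 0.1516, 0.2500], E[r] = 2.1211, γ^t·E[r] = 0.356492, running G = 6.006735
t=6: π = [0.1614, 0.2026, 0.2344, 0.1516, 0.2500], E[r] = 2.1209, γ^t·E[r] = 0.249516, running G = 6.256251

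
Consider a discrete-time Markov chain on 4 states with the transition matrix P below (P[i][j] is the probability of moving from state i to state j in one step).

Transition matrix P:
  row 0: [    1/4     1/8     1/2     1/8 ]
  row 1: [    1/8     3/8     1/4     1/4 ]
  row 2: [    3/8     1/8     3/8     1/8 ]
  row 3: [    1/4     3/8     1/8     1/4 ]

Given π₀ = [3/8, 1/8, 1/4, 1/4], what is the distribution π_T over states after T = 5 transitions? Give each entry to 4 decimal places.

π = [0.2640, 0.2249, 0.3362, 0.1749]

t=0: π = [0.3750, 0.1250, 0.2500, 0.2500]
t=1: π = [0.2656, 0.2188, 0.3438, 0.1719]
t=2: π = [0.2656, 0.2227, 0.3379, 0.1738]
t=3: π = [0.2644, 0.2241, 0.3369, 0.1746]
t=4: π = [0.2641, 0.2247, 0.3364, 0.1748]
t=5: π = [0.2640, 0.2249, 0.3362, 0.1749]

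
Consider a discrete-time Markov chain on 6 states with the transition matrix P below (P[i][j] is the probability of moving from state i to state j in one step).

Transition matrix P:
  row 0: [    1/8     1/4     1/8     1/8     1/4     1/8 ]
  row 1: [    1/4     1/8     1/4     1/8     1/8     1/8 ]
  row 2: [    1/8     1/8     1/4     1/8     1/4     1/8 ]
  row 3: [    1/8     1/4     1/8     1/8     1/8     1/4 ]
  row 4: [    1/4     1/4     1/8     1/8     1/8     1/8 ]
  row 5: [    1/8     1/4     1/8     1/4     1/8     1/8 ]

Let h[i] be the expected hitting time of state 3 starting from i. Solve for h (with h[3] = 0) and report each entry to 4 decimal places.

First-step conditioning: h[3] = 0; for i ≠ 3, h[i] = 1 + Σ_k P[i][k]·h[k].
  h[0] = 1 + 1/8·h[0] + 1/4·h[1] + 1/8·h[2] + 1/4·h[4] + 1/8·h[5]
  h[1] = 1 + 1/4·h[0] + 1/8·h[1] + 1/4·h[2] + 1/8·h[4] + 1/8·h[5]
  h[2] = 1 + 1/8·h[0] + 1/8·h[1] + 1/4·h[2] + 1/4·h[4] + 1/8·h[5]
  h[4] = 1 + 1/4·h[0] + 1/4·h[1] + 1/8·h[2] + 1/8·h[4] + 1/8·h[5]
  h[5] = 1 + 1/8·h[0] + 1/4·h[1] + 1/8·h[2] + 1/8·h[4] + 1/8·h[5]
Solving the 5×5 linear system over states ≠ 3 gives exactly h = [64/9, 64/9, 64/9, 0, 64/9, 56/9] (h[3] = 0 is the target).

h = [7.1111, 7.1111, 7.1111, 0.0000, 7.1111, 6.2222]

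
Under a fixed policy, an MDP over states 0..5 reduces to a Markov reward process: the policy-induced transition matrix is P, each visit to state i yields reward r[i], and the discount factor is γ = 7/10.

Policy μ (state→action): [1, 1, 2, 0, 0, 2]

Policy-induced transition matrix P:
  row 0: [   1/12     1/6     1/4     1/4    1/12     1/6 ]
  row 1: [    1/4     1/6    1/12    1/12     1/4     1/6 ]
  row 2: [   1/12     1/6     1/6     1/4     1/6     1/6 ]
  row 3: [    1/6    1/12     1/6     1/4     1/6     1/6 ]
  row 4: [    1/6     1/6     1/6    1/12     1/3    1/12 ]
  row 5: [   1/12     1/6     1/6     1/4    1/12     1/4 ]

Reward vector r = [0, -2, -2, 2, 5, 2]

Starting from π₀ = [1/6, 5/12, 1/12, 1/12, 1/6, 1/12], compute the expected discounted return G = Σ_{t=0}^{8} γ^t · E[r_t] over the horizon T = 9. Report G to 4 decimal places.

G = 2.4104

t=0: π = [0.1667, 0.4167, 0.0833, 0.0833, 0.1667, 0.0833], E[r] = 0.1667, γ^t·E[r] = 0.166667, running G = 0.166667
t=1: π = [0.1736, 0.1597, 0.1458, 0.1528, 0.2083, 0.1597], E[r] = 1.0556, γ^t·E[r] = 0.738889, running G = 0.905556
t=2: π = [0.1400, 0.1539, 0.1678, 0.1887, 0.1869, 0.1626], E[r] = 0.9936, γ^t·E[r] = 0.486881, running G = 1.392436
t=3: π = [0.1403, 0.1509, 0.1655, 0.1932, 0.1854, 0.1646], E[r] = 1.0099, γ^t·E[r] = 0.346391, running G = 1.738827
t=4: π = [0.1400, 0.1506, 0.1658, 0.1939, 0.1847, 0.1649], E[r] = 1.0087, γ^t·E[r] = 0.242201, running G = 1.981028
t=5: π = [0.1400, 0.1505, 0.1658, 0.1941, 0.1846, 0.1650], E[r] = 1.0086, γ^t·E[r] = 0.169519, running G = 2.150547
t=6: π = [0.1400, 0.1505, 0.1658, 0.1942, 0.1846, 0.1650], E[r] = 1.0086, γ^t·E[r] = 0.118660, running G = 2.269207
t=7: π = [0.1400, 0.1505, 0.1658, 0.1942, 0.1845, 0.1650], E[r] = 1.0086, γ^t·E[r] = 0.083062, running G = 2.352269
t=8: π = [0.1400, 0.1505, 0.1658, 0.1942, 0.1845, 0.1650], E[r] = 1.0086, γ^t·E[r] = 0.058143, running G = 2.410412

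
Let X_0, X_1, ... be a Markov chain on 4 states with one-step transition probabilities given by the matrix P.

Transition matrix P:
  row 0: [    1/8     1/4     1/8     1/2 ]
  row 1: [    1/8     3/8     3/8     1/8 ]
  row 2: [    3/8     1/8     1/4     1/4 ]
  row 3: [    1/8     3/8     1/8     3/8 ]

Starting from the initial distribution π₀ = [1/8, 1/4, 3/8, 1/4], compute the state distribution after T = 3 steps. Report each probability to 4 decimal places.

π = [0.1802, 0.2969, 0.2249, 0.2981]

t=0: π = [0.1250, 0.2500, 0.3750, 0.2500]
t=1: π = [0.2188, 0.2656, 0.2344, 0.2813]
t=2: π = [0.1836, 0.2891, 0.2207, 0.3066]
t=3: π = [0.1802, 0.2969, 0.2249, 0.2981]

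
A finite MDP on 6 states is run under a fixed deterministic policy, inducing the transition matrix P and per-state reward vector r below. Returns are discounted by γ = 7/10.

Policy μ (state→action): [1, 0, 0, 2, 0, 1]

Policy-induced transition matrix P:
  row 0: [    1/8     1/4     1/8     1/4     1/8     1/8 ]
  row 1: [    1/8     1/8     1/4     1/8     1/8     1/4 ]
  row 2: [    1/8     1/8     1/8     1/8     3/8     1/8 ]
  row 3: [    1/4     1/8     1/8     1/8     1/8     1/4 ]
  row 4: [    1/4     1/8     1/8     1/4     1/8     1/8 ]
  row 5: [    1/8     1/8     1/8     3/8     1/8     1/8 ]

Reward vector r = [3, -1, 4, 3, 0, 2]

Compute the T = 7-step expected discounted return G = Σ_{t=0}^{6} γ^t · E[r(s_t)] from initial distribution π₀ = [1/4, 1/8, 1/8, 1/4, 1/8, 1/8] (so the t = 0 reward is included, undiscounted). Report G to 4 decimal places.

G = 6.0282

t=0: π = [0.2500, 0.1250, 0.1250, 0.2500, 0.1250, 0.1250], E[r] = 2.1250, γ^t·E[r] = 2.125000, running G = 2.125000
t=1: π = [0.1719, 0.1563, 0.1406, 0.2031, 0.1563, 0.1719], E[r] = 1.8750, γ^t·E[r] = 1.312500, running G = 3.437500
t=2: π = [0.1699, 0.1465, 0.1445, 0.2090, 0.1602, 0.1699], E[r] = 1.9082, γ^t·E[r] = 0.935020, running G = 4.372520
t=3: π = [0.1711, 0.1462, 0.1433, 0.2087, 0.1611, 0.1694], E[r] = 1.9055, γ^t·E[r] = 0.653593, running G = 5.026112
t=4: π = [0.1712, 0.1464, 0.1433, 0.2089, 0.1608, 0.1694], E[r] = 1.9059, γ^t·E[r] = 0.457595, running G = 5.483707
t=5: π = [0.1712, 0.1464, 0.1433, 0.2089, 0.1608, 0.1694], E[r] = 1.9058, γ^t·E[r] = 0.320310, running G = 5.804017
t=6: π = [0.1712, 0.1464, 0.1433, 0.2089, 0.1608, 0.1694], E[r] = 1.9058, γ^t·E[r] = 0.224217, running G = 6.028234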